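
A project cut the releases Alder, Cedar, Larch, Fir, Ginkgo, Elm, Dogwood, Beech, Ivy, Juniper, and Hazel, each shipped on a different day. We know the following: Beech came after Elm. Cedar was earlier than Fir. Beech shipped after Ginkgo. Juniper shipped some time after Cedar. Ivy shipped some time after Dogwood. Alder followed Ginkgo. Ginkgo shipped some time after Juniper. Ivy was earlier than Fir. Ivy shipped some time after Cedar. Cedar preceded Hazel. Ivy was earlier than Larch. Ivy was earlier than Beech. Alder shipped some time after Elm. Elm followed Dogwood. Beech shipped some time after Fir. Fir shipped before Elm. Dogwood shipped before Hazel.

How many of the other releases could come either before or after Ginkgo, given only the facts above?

6

Forced before Ginkgo: Cedar and Juniper; forced after Ginkgo: Alder and Beech.
That leaves Dogwood, Elm, Fir, Hazel, Ivy, and Larch with no forced order relative to Ginkgo — 6.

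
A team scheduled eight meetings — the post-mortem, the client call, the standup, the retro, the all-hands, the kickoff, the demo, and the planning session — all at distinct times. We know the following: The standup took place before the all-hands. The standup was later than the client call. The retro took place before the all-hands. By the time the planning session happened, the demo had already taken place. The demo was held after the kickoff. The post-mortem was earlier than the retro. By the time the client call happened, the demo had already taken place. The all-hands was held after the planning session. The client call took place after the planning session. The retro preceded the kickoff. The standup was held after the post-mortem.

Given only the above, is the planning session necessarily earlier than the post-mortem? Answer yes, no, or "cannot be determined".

Tracing the constraints gives the post-mortem → the retro → the kickoff → the demo → the planning session, so the post-mortem must come before the planning session.
That means the planning session cannot be before the post-mortem.

no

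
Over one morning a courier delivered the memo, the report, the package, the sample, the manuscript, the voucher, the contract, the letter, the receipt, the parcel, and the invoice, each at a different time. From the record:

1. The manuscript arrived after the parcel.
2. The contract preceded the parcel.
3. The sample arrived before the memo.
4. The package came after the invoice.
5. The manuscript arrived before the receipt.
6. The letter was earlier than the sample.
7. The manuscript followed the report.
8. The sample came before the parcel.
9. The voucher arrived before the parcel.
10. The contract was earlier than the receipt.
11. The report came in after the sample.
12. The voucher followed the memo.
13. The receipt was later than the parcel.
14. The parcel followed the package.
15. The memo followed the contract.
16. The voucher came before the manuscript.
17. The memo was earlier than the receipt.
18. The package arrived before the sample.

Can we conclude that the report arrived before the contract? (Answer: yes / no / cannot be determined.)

No chain of stated constraints runs from the report to the contract, and none runs from the contract to the report either.
So the relative order of the report and the contract is not fixed by the given facts.

cannot be determined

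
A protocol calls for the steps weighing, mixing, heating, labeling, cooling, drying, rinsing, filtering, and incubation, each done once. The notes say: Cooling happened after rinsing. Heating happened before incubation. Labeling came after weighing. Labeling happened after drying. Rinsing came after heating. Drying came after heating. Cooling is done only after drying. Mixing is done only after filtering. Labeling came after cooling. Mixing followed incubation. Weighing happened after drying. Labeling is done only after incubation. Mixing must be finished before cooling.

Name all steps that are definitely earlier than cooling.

Directly stated before cooling: drying, mixing, and rinsing.
Filtering reaches cooling via filtering → mixing → cooling.
Heating reaches cooling via heating → drying → cooling.
Incubation reaches cooling via incubation → mixing → cooling.
No chain forces weighing (or any of the others) ahead of cooling.

drying, filtering, heating, incubation, mixing, rinsing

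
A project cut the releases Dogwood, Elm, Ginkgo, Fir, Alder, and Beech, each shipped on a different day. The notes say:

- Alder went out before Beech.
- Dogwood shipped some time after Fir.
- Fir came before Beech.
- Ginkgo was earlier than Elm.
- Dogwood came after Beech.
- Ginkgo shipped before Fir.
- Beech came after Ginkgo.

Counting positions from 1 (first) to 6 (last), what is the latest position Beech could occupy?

Beech must come before Dogwood — 1 release forced after it.
Everything else can be placed before Beech in some valid order, so Beech can sit as late as position 6 − 1 = 5.

5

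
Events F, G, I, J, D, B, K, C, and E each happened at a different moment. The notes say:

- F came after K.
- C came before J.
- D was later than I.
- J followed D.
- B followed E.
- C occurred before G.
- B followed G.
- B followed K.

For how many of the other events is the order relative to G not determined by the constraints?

6

Forced before G: C; forced after G: B.
That leaves D, E, F, I, J, and K with no forced order relative to G — 6.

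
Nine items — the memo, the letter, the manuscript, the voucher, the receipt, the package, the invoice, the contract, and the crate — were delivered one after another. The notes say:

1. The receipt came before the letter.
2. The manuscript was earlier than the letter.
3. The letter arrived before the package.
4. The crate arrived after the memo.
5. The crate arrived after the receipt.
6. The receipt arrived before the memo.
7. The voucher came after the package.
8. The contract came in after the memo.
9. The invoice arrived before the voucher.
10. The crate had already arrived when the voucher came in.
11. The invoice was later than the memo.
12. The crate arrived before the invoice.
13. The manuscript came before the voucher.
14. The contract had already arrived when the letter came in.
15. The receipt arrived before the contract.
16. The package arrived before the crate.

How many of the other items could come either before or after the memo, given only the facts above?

1

Forced before the memo: the receipt; forced after the memo: the contract, the crate, the invoice, the letter, the package, and the voucher.
That leaves the manuscript with no forced order relative to the memo — 1.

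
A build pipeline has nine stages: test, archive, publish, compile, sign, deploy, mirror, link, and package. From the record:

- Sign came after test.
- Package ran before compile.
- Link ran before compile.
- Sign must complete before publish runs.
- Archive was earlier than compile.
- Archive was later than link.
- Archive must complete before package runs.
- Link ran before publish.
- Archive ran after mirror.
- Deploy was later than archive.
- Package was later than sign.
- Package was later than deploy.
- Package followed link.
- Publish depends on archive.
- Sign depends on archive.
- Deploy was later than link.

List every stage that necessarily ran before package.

archive, deploy, link, mirror, sign, test

Directly stated before package: archive, deploy, link, and sign.
Mirror reaches package via mirror → archive → package.
Test reaches package via test → sign → package.
No chain forces compile (or any of the others) ahead of package.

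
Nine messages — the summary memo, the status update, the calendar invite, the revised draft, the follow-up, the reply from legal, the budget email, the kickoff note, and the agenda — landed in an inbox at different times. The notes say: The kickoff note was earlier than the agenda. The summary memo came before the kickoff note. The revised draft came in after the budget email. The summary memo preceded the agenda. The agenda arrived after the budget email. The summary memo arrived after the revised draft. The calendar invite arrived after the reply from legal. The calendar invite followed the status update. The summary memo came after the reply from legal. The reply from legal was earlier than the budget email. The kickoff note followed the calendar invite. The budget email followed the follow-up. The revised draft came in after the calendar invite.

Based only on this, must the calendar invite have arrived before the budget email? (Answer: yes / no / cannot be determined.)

cannot be determined

No chain of stated constraints runs from the calendar invite to the budget email, and none runs from the budget email to the calendar invite either.
So the relative order of the calendar invite and the budget email is not fixed by the given facts.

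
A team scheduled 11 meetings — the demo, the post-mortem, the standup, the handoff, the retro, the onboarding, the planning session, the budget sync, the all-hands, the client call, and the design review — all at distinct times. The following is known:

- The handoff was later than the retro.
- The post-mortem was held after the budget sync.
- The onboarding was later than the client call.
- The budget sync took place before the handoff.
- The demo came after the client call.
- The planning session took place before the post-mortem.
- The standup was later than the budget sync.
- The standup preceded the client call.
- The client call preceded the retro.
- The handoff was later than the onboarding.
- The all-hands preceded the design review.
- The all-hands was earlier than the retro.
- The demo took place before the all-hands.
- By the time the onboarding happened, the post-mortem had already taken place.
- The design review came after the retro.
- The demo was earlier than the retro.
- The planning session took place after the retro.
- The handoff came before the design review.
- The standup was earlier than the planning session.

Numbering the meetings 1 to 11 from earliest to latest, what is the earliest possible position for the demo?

4

The budget sync, the client call, and the standup must all come before the demo — 3 forced predecessors.
Nothing else is forced ahead of the demo, so its earliest slot is position 3 + 1 = 4.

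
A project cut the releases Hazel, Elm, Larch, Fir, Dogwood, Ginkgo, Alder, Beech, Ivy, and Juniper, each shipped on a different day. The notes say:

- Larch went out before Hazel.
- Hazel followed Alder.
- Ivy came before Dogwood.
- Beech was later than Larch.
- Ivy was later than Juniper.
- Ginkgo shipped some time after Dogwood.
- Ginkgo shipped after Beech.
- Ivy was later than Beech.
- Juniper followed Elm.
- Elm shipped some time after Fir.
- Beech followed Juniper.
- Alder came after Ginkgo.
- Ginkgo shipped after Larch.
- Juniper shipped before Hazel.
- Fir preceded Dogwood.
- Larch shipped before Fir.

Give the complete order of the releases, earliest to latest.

Larch, Fir, Elm, Juniper, Beech, Ivy, Dogwood, Ginkgo, Alder, Hazel

The constraints fix every adjacent pair, so only one ordering works:
Larch → Fir → Elm → Juniper → Beech → Ivy → Dogwood → Ginkgo → Alder → Hazel.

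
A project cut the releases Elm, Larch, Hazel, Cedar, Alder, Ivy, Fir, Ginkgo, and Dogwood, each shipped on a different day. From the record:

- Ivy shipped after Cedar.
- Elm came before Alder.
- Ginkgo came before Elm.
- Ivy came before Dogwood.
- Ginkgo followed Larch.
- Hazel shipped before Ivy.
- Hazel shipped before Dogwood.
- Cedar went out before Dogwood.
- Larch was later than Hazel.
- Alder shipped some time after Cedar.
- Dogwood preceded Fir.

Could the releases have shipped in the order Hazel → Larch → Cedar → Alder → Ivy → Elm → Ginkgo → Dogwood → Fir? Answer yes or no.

no

The constraints require Ginkgo before Elm, but in the proposed sequence Elm appears ahead of Ginkgo. That one violation is enough.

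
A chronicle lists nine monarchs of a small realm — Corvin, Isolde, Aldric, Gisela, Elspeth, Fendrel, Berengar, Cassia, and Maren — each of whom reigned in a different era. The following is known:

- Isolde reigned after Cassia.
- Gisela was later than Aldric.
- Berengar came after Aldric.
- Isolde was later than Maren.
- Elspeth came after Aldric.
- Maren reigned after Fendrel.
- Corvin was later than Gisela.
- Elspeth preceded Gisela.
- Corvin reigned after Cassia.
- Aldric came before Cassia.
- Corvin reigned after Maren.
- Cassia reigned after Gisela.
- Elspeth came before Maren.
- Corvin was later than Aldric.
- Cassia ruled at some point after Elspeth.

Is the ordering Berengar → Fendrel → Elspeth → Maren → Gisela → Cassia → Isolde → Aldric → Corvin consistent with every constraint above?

no

The constraints require Aldric before Berengar, but in the proposed sequence Berengar appears ahead of Aldric. That one violation is enough.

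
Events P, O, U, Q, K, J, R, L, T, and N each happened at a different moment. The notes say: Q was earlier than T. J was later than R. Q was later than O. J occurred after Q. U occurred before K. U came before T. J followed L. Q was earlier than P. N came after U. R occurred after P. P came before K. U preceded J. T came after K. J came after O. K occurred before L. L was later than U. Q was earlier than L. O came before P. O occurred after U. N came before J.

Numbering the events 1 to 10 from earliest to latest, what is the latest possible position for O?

3

O must come before J, K, L, P, Q, R, and T — 7 events forced after it.
Everything else can be placed before O in some valid order, so O can sit as late as position 10 − 7 = 3.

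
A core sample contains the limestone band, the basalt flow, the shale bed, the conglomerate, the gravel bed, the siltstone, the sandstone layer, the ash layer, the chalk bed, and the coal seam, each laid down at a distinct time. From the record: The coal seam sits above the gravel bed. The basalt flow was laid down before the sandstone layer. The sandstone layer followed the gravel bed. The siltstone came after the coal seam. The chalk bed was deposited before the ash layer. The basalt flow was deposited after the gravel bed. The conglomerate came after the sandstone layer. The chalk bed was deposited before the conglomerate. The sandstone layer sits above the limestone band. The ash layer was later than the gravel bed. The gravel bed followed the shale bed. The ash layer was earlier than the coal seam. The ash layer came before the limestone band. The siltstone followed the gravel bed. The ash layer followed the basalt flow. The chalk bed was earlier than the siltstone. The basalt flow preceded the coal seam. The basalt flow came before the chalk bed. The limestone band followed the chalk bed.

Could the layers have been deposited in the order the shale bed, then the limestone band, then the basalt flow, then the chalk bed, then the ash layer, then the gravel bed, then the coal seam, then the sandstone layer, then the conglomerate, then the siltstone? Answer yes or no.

no

The constraints require the chalk bed before the limestone band, but in the proposed sequence the limestone band appears ahead of the chalk bed. That one violation is enough.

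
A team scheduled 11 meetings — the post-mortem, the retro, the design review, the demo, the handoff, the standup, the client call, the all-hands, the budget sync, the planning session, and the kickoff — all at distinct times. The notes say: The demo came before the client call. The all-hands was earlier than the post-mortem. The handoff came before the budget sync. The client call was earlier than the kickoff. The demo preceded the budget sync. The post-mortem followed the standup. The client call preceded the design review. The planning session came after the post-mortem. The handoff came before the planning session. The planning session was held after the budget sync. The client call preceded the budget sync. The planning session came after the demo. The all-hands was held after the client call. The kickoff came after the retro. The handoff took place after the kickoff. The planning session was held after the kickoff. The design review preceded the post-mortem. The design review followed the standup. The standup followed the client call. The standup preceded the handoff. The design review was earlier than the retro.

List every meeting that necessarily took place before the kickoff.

Directly stated before the kickoff: the client call and the retro.
The demo reaches the kickoff via the demo → the client call → the kickoff.
The design review reaches the kickoff via the design review → the retro → the kickoff.
The standup reaches the kickoff via the standup → the design review → the retro → the kickoff.

the client call, the demo, the design review, the retro, the standup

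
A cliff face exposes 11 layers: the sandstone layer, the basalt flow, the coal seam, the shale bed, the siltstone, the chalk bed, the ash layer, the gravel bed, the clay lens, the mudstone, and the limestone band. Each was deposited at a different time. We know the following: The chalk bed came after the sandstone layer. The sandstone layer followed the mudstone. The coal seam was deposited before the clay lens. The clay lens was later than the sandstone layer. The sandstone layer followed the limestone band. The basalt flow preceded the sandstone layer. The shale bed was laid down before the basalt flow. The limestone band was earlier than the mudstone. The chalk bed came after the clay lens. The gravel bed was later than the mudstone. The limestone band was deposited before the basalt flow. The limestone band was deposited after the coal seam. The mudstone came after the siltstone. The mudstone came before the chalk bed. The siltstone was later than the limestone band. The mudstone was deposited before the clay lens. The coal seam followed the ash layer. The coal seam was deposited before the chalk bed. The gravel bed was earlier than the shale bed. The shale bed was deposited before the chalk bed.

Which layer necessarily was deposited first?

The ash layer has a chain of constraints placing it before every other layer, so the ash layer must be first.

the ash layer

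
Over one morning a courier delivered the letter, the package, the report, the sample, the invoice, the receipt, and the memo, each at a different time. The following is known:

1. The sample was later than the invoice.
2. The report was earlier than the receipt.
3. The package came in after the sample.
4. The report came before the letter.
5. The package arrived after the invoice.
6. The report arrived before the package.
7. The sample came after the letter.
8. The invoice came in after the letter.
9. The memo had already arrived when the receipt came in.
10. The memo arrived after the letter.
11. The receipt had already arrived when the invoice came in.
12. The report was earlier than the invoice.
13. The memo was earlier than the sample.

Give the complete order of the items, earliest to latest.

The constraints fix every adjacent pair, so only one ordering works:
the report → the letter → the memo → the receipt → the invoice → the sample → the package.

the report, the letter, the memo, the receipt, the invoice, the sample, the package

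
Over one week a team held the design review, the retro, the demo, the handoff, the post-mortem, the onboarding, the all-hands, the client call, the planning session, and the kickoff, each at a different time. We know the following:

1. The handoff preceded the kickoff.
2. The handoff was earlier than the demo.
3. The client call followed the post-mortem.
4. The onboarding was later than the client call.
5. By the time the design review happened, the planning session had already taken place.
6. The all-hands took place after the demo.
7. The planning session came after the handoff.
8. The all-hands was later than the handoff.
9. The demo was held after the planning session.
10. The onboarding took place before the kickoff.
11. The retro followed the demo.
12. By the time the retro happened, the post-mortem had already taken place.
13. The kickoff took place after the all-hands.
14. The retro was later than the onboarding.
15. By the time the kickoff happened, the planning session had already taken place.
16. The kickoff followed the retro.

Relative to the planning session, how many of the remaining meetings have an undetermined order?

3

Forced before the planning session: the handoff; forced after the planning session: the all-hands, the demo, the design review, the kickoff, and the retro.
That leaves the client call, the onboarding, and the post-mortem with no forced order relative to the planning session — 3.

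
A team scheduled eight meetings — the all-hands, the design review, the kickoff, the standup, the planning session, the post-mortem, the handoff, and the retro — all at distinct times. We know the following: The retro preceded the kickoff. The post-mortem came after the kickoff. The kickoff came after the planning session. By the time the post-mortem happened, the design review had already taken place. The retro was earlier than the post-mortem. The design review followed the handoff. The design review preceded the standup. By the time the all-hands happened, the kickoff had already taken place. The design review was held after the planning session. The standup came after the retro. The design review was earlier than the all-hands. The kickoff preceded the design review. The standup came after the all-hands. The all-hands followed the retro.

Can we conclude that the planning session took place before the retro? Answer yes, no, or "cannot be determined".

cannot be determined

No chain of stated constraints runs from the planning session to the retro, and none runs from the retro to the planning session either.
So the relative order of the planning session and the retro is not fixed by the given facts.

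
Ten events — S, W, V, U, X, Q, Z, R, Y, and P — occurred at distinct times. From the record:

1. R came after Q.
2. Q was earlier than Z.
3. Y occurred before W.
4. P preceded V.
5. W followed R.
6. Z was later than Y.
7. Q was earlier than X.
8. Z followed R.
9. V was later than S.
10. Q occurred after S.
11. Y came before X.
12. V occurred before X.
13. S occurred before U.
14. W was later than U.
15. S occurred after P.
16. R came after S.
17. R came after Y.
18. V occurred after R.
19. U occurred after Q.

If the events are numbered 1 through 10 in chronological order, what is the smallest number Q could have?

P and S must both come before Q — 2 forced predecessors.
Nothing else is forced ahead of Q, so its earliest slot is position 2 + 1 = 3.

3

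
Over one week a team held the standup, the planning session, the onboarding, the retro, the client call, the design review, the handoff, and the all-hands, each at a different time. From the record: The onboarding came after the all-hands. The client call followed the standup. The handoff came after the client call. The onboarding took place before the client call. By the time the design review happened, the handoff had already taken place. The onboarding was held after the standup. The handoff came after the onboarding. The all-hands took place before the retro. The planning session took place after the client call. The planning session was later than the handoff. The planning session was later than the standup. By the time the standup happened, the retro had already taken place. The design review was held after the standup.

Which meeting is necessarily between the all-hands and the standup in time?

the retro

Tracing the constraints gives the all-hands → the retro → the standup, so the retro sits after the all-hands and before the standup.
No other meeting is forced both after the all-hands and before the standup.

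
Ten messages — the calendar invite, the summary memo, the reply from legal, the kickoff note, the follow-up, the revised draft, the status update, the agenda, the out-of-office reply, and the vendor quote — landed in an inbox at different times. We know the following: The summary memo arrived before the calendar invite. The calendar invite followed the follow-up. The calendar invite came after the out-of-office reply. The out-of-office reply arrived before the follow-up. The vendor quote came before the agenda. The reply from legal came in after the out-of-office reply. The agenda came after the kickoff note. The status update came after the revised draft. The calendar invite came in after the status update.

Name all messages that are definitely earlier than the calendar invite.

Directly stated before the calendar invite: the follow-up, the out-of-office reply, the status update, and the summary memo.
The revised draft reaches the calendar invite via the revised draft → the status update → the calendar invite.

the follow-up, the out-of-office reply, the revised draft, the status update, the summary memo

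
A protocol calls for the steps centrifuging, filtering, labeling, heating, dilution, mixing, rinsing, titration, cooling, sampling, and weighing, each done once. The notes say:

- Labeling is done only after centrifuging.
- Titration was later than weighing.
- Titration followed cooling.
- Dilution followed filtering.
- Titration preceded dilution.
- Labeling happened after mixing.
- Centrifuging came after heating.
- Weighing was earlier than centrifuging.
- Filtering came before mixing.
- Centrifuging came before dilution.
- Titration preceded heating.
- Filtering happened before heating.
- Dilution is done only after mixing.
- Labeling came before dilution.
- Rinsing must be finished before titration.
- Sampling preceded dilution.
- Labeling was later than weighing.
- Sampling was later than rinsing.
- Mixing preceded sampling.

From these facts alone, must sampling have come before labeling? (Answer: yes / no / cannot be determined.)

cannot be determined

No chain of stated constraints runs from sampling to labeling, and none runs from labeling to sampling either.
So the relative order of sampling and labeling is not fixed by the given facts.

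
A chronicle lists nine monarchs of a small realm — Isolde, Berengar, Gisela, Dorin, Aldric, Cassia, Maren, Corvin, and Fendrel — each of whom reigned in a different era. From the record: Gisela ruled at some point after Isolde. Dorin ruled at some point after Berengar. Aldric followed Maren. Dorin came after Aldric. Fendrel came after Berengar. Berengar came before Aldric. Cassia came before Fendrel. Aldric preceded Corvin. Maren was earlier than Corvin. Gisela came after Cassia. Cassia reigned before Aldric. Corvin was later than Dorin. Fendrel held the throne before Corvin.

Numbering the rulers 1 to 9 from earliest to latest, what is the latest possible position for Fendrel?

Fendrel must come before Corvin — 1 ruler forced after them.
Everything else can be placed before Fendrel in some valid order, so Fendrel can sit as late as position 9 − 1 = 8.

8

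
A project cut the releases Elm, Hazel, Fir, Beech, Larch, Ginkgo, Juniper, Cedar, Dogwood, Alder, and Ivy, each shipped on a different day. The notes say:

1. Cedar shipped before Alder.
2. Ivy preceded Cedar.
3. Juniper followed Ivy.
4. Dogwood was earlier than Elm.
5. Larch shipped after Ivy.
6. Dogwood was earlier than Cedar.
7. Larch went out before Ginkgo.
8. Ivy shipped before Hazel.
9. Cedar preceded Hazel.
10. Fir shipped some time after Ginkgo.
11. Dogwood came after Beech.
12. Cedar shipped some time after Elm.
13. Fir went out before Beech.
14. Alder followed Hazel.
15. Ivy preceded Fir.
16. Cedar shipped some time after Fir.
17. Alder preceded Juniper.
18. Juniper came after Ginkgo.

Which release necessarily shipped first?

Ivy

Ivy has a chain of constraints placing it before every other release, so Ivy must be first.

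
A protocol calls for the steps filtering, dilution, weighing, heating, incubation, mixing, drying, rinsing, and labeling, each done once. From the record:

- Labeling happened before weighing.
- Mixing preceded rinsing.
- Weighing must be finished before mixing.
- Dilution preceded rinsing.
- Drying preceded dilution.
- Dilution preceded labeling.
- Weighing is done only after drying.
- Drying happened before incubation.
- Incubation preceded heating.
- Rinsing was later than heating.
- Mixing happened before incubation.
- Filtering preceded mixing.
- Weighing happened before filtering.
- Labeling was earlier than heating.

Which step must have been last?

rinsing

Every other step has a chain of constraints placing it before rinsing, so rinsing is last.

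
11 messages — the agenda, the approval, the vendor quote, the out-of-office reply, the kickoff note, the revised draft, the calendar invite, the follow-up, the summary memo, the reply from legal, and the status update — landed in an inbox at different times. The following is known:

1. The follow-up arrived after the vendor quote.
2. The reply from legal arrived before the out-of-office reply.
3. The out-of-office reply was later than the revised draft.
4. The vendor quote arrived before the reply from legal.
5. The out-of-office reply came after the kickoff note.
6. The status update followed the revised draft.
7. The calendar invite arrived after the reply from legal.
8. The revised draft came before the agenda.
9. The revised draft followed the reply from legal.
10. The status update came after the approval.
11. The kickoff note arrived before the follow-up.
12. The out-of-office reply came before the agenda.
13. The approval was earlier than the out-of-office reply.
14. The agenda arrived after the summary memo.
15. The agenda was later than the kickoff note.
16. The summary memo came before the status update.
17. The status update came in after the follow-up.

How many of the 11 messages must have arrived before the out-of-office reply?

Directly stated before the out-of-office reply: the approval, the kickoff note, the reply from legal, and the revised draft.
The vendor quote reaches the out-of-office reply via the vendor quote → the reply from legal → the out-of-office reply.
No chain forces the summary memo (or any of the others) ahead of the out-of-office reply.
That's the approval, the kickoff note, the reply from legal, the revised draft, and the vendor quote — 5 in all.

5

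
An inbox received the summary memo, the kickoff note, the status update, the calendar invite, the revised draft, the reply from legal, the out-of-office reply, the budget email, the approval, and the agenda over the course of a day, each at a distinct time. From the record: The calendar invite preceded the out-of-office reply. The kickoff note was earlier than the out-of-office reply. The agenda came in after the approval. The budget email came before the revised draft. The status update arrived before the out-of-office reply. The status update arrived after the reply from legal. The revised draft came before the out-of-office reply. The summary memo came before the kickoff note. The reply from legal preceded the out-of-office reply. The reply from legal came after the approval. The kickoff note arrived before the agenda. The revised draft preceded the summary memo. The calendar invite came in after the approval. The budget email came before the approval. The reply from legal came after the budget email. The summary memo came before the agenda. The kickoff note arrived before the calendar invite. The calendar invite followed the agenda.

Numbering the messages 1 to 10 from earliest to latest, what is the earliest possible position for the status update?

4

The approval, the budget email, and the reply from legal must all come before the status update — 3 forced predecessors.
Nothing else is forced ahead of the status update, so its earliest slot is position 3 + 1 = 4.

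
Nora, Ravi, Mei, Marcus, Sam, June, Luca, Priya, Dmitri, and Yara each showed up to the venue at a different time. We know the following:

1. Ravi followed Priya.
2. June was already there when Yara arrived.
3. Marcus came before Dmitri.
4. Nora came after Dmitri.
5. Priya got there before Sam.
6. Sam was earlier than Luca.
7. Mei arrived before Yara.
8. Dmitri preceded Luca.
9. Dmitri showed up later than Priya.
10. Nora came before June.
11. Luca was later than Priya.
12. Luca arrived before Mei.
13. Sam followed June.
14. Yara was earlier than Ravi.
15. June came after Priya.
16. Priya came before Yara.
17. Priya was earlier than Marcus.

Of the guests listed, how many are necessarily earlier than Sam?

Directly stated before Sam: June and Priya.
Dmitri reaches Sam via Dmitri → Nora → June → Sam.
Marcus reaches Sam via Marcus → Dmitri → Nora → June → Sam.
Nora reaches Sam via Nora → June → Sam.
That's Dmitri, June, Marcus, Nora, and Priya — 5 in all.

5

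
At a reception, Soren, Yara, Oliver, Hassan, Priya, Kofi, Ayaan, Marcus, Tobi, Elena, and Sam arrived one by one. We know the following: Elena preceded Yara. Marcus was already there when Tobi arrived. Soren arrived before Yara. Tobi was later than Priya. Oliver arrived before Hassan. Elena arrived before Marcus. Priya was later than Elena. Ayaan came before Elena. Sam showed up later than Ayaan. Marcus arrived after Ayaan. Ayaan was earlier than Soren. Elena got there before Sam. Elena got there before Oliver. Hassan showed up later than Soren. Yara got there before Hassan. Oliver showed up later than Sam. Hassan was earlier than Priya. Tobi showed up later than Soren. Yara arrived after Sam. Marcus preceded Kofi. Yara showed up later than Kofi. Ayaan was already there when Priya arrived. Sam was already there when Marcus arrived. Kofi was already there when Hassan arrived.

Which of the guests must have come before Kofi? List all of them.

Ayaan, Elena, Marcus, Sam

Directly stated before Kofi: Marcus.
Ayaan reaches Kofi via Ayaan → Marcus → Kofi.
Elena reaches Kofi via Elena → Marcus → Kofi.
Sam reaches Kofi via Sam → Marcus → Kofi.
No chain forces Tobi (or any of the others) ahead of Kofi.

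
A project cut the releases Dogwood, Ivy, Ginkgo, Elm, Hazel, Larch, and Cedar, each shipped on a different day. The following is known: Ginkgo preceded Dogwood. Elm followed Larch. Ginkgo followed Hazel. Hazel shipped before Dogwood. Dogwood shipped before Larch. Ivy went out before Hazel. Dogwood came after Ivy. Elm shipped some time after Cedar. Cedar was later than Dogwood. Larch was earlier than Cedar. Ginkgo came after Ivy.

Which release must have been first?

Ivy has a chain of constraints placing it before every other release, so Ivy must be first.

Ivy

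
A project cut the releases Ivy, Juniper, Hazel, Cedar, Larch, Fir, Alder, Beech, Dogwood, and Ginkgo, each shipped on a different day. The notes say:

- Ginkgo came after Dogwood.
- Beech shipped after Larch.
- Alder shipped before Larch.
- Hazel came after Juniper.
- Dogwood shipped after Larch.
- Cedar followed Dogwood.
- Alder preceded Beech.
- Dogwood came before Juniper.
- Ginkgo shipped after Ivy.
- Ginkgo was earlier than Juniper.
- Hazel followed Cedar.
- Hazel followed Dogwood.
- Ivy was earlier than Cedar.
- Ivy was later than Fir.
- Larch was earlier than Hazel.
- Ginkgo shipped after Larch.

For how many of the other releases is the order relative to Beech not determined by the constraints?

7

Forced before Beech: Alder and Larch.
That leaves Cedar, Dogwood, Fir, Ginkgo, Hazel, Ivy, and Juniper with no forced order relative to Beech — 7.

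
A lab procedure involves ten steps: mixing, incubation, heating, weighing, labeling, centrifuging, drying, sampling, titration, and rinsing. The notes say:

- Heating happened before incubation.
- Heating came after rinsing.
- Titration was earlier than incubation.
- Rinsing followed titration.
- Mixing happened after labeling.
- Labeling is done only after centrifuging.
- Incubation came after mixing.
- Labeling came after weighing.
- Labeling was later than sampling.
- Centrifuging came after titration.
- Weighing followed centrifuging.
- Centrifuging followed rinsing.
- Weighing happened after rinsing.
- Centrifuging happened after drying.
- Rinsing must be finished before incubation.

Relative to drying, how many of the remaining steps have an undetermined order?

4

Forced after drying: centrifuging, incubation, labeling, mixing, and weighing.
That leaves heating, rinsing, sampling, and titration with no forced order relative to drying — 4.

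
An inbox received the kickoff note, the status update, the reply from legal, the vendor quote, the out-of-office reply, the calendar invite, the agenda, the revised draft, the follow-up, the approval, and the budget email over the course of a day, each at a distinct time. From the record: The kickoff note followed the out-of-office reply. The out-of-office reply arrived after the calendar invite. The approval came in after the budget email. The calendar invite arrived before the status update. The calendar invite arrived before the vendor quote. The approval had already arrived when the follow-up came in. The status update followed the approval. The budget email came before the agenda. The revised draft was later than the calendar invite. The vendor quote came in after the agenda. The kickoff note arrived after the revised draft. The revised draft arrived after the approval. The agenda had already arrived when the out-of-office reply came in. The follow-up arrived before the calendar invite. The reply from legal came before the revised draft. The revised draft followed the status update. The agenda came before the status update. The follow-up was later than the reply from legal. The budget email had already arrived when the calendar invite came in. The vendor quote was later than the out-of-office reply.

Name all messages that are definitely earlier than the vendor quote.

Directly stated before the vendor quote: the agenda, the calendar invite, and the out-of-office reply.
The approval reaches the vendor quote via the approval → the follow-up → the calendar invite → the vendor quote.
The budget email reaches the vendor quote via the budget email → the calendar invite → the vendor quote.
The follow-up reaches the vendor quote via the follow-up → the calendar invite → the vendor quote.
Likewise the reply from legal reaches the vendor quote by chaining the stated constraints.

the agenda, the approval, the budget email, the calendar invite, the follow-up, the out-of-office reply, the reply from legal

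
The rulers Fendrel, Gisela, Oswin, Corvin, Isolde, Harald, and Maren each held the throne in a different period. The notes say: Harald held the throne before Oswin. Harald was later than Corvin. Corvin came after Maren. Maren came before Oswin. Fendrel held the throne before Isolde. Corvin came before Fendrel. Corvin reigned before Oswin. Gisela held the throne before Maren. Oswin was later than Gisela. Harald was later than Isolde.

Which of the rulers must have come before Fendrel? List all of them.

Directly stated before Fendrel: Corvin.
Gisela reaches Fendrel via Gisela → Maren → Corvin → Fendrel.
Maren reaches Fendrel via Maren → Corvin → Fendrel.

Corvin, Gisela, Maren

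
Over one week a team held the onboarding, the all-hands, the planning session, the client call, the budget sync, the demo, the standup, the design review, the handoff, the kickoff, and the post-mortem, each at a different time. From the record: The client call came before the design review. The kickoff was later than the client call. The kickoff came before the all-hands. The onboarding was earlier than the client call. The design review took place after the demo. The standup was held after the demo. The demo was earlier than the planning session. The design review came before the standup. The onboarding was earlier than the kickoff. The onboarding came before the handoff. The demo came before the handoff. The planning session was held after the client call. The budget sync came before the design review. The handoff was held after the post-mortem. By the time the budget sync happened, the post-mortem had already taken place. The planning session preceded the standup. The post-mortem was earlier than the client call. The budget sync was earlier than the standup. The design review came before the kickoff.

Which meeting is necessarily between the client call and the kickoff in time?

the design review

Tracing the constraints gives the client call → the design review → the kickoff, so the design review sits after the client call and before the kickoff.
No other meeting is forced both after the client call and before the kickoff.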